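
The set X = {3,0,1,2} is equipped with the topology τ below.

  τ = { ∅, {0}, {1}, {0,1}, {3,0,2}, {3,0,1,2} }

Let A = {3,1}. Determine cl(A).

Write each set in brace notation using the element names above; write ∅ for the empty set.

complement {0,2}; its interior {0}; cl(A) = X∖{0} = {3,1,2}

{3,1,2}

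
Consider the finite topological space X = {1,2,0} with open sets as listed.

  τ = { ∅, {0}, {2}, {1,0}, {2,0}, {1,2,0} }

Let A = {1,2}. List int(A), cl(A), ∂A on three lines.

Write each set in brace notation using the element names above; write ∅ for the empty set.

int(A) = {2}
cl(A)  = {1,2}
∂A     = {1}

interior: largest open inside A is {2} (from ∅, {2})
cl via duality: int({0}) = {0}, so X∖{0} = {1,2}
cl∖int = {1}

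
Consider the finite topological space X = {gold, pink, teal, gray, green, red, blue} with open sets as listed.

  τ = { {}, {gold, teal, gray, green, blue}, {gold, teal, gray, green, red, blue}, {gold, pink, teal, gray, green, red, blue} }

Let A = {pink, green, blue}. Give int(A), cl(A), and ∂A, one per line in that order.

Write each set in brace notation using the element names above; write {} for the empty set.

opens ⊆ A: {}; union → int = {}
complement {gold, teal, gray, red}; its interior {}; cl(A) = X∖{} = {gold, pink, teal, gray, green, red, blue}
boundary = {gold, pink, teal, gray, green, red, blue} ∖ {} = {gold, pink, teal, gray, green, red, blue}

int(A) = {}
cl(A)  = {gold, pink, teal, gray, green, red, blue}
∂A     = {gold, pink, teal, gray, green, red, blue}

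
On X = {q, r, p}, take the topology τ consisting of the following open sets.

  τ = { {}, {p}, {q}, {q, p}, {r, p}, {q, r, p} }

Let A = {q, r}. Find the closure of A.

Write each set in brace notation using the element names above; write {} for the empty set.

complement {p}; its interior {p}; cl(A) = X∖{p} = {q, r}

{q, r}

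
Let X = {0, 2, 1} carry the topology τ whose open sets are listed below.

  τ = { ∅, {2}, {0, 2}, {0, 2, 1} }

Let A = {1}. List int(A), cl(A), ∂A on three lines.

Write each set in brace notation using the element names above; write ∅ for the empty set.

int(A) = ∅
cl(A)  = {1}
∂A     = {1}

U open, U⊆A: ∅. int(A) = ⋃ = ∅
X∖A={0, 2}, int(X∖A)={0, 2}, hence cl(A)={1}
∂A: remove int from cl → {1}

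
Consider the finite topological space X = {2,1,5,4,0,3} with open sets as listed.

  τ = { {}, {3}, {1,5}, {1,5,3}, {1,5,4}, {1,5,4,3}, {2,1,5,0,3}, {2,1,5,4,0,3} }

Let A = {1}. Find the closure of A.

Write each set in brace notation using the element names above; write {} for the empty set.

closure: X∖int(X∖A) = X∖{3} = {2,1,5,4,0}

{2,1,5,4,0}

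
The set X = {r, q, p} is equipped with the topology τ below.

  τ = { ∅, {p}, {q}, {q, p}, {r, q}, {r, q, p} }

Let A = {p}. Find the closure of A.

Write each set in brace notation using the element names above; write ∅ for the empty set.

cl via duality: int({r, q}) = {r, q}, so X∖{r, q} = {p}

{p}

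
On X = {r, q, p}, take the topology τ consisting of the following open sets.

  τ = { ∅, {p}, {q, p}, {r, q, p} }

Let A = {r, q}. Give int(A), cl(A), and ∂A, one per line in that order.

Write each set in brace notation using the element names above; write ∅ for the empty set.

opens ⊆ A: ∅; union → int = ∅
complement {p}; its interior {p}; cl(A) = X∖{p} = {r, q}
boundary = {r, q} ∖ ∅ = {r, q}

int(A) = ∅
cl(A)  = {r, q}
∂A     = {r, q}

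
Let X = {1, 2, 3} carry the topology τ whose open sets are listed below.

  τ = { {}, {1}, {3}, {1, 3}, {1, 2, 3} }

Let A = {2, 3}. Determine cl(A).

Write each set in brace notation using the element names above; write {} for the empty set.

{2, 3}

closure: X∖int(X∖A) = X∖{1} = {2, 3}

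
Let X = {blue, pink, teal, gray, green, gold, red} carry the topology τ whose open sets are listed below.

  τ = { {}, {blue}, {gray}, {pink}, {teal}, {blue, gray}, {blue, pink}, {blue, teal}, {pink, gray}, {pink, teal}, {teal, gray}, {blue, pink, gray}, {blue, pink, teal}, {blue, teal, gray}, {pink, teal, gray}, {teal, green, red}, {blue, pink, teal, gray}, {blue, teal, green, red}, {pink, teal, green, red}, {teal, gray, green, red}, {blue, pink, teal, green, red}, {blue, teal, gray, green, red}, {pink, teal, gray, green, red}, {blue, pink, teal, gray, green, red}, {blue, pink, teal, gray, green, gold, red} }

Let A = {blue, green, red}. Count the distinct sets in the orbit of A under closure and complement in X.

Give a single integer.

complement {pink, teal, gray, gold}; its interior {pink, teal, gray}; cl(A) = X∖{pink, teal, gray} = {blue, green, gold, red}
With k = closure, c = complement:
  1. A     = {blue, green, red}
  2. kA    = {blue, green, gold, red}
  3. cA    = {pink, teal, gray, gold}
  4. ckA   = {pink, teal, gray}
  5. kcA   = {pink, teal, gray, green, gold, red}
  6. ckcA  = {blue}
  7. kckcA = {blue, gold}
  8. ckckcA = {pink, teal, gray, green, red}
k, c of each give nothing new

8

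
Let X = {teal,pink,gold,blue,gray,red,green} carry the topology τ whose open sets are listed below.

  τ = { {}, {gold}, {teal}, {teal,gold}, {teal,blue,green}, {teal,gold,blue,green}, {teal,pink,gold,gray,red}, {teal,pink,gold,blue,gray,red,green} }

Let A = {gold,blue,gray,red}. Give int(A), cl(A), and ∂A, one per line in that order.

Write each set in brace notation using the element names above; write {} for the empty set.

int(A) = {gold}
cl(A)  = {pink,gold,blue,gray,red,green}
∂A     = {pink,blue,gray,red,green}

interior: largest open inside A is {gold} (from {}, {gold})
cl via duality: int({teal,pink,green}) = {teal}, so X∖{teal} = {pink,gold,blue,gray,red,green}
cl∖int = {pink,blue,gray,red,green}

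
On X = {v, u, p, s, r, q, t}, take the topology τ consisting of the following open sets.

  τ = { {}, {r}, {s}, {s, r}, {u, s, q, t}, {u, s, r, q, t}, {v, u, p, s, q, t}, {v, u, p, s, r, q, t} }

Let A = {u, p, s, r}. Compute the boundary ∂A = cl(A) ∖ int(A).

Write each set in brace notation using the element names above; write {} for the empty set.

interior: largest open inside A is {s, r} (from {}, {r}, {s}, {s, r})
cl via duality: int({v, q, t}) = {}, so X∖{} = {v, u, p, s, r, q, t}
cl∖int = {v, u, p, q, t}

{v, u, p, q, t}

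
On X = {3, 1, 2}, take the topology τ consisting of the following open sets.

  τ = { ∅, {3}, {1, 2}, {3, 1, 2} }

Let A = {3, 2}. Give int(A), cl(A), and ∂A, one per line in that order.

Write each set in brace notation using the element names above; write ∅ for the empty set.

opens ⊆ A: ∅, {3}; union → int = {3}
complement {1}; its interior ∅; cl(A) = X∖∅ = {3, 1, 2}
boundary = {3, 1, 2} ∖ {3} = {1, 2}

int(A) = {3}
cl(A)  = {3, 1, 2}
∂A     = {1, 2}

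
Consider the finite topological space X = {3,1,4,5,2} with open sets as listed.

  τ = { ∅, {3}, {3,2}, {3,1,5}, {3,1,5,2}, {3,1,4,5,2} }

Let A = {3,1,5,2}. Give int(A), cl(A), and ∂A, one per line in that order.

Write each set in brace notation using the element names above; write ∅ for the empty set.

open subsets of A: ∅, {3}, {3,2}, {3,1,5}, {3,1,5,2}; so int(A) = {3,1,5,2}
closure: X∖int(X∖A) = X∖∅ = {3,1,4,5,2}
∂A = {3,1,4,5,2} minus {3,1,5,2} = {4}

int(A) = {3,1,5,2}
cl(A)  = {3,1,4,5,2}
∂A     = {4}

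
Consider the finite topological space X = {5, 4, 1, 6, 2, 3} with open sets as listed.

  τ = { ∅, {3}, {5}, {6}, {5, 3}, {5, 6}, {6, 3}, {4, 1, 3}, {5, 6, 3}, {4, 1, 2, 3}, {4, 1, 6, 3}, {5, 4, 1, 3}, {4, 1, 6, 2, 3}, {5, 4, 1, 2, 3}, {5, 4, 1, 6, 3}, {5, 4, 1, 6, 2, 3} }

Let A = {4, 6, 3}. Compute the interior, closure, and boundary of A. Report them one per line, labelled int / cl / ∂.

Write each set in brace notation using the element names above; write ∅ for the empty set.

interior: largest open inside A is {6, 3} (from ∅, {6}, {3}, {6, 3})
cl via duality: int({5, 1, 2}) = {5}, so X∖{5} = {4, 1, 6, 2, 3}
cl∖int = {4, 1, 2}

int(A) = {6, 3}
cl(A)  = {4, 1, 6, 2, 3}
∂A     = {4, 1, 2}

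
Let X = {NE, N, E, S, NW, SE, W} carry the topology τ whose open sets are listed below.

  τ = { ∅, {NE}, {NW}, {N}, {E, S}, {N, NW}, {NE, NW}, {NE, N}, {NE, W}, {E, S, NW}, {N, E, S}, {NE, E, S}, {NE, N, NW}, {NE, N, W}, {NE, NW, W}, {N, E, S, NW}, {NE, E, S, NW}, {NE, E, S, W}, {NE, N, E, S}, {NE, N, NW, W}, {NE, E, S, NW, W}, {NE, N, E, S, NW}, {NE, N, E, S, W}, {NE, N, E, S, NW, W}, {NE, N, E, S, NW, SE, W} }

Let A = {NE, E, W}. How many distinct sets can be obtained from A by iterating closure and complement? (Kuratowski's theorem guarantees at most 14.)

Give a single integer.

cl via duality: int({N, S, NW, SE}) = {N, NW}, so X∖{N, NW} = {NE, E, S, SE, W}
Write k for closure, c for complement:
  1. A     = {NE, E, W}
  2. kA    = {NE, E, S, SE, W}
  3. cA    = {N, S, NW, SE}
  4. ckA   = {N, NW}
  5. kcA   = {N, E, S, NW, SE}
  6. kckA  = {N, NW, SE}
  7. ckcA  = {NE, W}
  8. ckckA = {NE, E, S, W}
  9. kckcA = {NE, SE, W}
  10. ckckcA = {N, E, S, NW}
applying k or c yields no new set

10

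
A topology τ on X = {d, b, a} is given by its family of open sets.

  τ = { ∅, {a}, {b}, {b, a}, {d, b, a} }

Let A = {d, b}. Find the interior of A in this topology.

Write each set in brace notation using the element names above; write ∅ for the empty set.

{b}

open subsets of A: ∅, {b}; so int(A) = {b}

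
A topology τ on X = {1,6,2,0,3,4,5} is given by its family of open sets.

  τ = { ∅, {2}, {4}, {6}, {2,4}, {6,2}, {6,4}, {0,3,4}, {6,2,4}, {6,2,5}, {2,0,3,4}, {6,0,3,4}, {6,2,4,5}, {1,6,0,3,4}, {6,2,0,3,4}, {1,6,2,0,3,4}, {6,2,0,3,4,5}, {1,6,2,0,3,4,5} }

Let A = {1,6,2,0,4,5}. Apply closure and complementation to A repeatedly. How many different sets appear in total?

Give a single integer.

closure: X∖int(X∖A) = X∖∅ = {1,6,2,0,3,4,5}
Let k=closure and c=complement:
  1. A     = {1,6,2,0,4,5}
  2. kA    = {1,6,2,0,3,4,5}
  3. cA    = {3}
  4. ckA   = ∅
  5. kcA   = {1,0,3}
  6. ckcA  = {6,2,4,5}
— saturated at 6

6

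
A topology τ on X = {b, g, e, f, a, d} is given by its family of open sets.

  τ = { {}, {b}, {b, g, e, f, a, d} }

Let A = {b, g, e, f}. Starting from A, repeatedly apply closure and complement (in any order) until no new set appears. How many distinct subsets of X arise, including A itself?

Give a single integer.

cl via duality: int({a, d}) = {}, so X∖{} = {b, g, e, f, a, d}
Write k for closure, c for complement:
  1. A     = {b, g, e, f}
  2. kA    = {b, g, e, f, a, d}
  3. cA    = {a, d}
  4. ckA   = {}
  5. kcA   = {g, e, f, a, d}
  6. ckcA  = {b}
applying k or c yields no new set

6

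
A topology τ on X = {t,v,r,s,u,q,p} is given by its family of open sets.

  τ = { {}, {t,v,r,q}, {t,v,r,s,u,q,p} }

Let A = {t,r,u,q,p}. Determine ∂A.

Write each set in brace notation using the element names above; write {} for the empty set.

interior: largest open inside A is {} (from {})
cl via duality: int({v,s}) = {}, so X∖{} = {t,v,r,s,u,q,p}
cl∖int = {t,v,r,s,u,q,p}

{t,v,r,s,u,q,p}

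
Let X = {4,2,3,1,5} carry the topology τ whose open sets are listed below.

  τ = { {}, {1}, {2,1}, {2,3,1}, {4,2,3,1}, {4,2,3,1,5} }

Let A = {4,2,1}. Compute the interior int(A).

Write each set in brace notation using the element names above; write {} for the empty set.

opens ⊆ A: {}, {1}, {2,1}; union → int = {2,1}

{2,1}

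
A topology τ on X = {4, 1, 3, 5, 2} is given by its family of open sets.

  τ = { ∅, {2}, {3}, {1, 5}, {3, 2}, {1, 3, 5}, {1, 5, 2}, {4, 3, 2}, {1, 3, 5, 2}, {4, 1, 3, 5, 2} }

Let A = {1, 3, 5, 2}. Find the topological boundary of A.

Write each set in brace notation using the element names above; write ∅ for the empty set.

U open, U⊆A: ∅, {2}, {3}, {1, 5}, {3, 2}, {1, 3, 5}, {1, 5, 2}, {1, 3, 5, 2}. int(A) = ⋃ = {1, 3, 5, 2}
X∖A={4}, int(X∖A)=∅, hence cl(A)={4, 1, 3, 5, 2}
∂A: remove int from cl → {4}

{4}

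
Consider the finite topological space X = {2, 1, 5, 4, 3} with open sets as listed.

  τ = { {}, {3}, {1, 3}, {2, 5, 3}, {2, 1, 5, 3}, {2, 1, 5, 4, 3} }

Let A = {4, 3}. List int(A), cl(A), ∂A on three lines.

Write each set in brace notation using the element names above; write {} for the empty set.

int(A) = {3}
cl(A)  = {2, 1, 5, 4, 3}
∂A     = {2, 1, 5, 4}

opens ⊆ A: {}, {3}; union → int = {3}
complement {2, 1, 5}; its interior {}; cl(A) = X∖{} = {2, 1, 5, 4, 3}
boundary = {2, 1, 5, 4, 3} ∖ {3} = {2, 1, 5, 4}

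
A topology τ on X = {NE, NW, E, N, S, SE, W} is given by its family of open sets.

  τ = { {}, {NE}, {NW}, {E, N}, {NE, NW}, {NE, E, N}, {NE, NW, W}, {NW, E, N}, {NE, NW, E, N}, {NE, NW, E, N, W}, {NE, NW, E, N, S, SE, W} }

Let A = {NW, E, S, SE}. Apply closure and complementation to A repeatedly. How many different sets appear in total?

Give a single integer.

complement {NE, N, W}; its interior {NE}; cl(A) = X∖{NE} = {NW, E, N, S, SE, W}
With k = closure, c = complement:
  1. A     = {NW, E, S, SE}
  2. kA    = {NW, E, N, S, SE, W}
  3. cA    = {NE, N, W}
  4. ckA   = {NE}
  5. kcA   = {NE, E, N, S, SE, W}
  6. kckA  = {NE, S, SE, W}
  7. ckcA  = {NW}
  8. ckckA = {NW, E, N}
  9. kckcA = {NW, S, SE, W}
  10. ckckcA = {NE, E, N}
k, c of each give nothing new

10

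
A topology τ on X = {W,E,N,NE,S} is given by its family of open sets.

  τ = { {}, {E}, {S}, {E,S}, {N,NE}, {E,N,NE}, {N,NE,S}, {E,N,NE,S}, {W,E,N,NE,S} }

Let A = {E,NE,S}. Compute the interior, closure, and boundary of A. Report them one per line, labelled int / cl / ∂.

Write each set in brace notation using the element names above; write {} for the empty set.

int(A) = {E,S}
cl(A)  = {W,E,N,NE,S}
∂A     = {W,N,NE}

interior: largest open inside A is {E,S} (from {}, {S}, {E}, {E,S})
cl via duality: int({W,N}) = {}, so X∖{} = {W,E,N,NE,S}
cl∖int = {W,N,NE}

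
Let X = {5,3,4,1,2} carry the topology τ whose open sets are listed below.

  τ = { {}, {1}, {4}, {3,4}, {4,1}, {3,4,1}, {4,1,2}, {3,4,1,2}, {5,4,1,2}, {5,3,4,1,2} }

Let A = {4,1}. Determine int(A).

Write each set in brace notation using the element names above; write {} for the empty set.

open subsets of A: {}, {4}, {1}, {4,1}; so int(A) = {4,1}

{4,1}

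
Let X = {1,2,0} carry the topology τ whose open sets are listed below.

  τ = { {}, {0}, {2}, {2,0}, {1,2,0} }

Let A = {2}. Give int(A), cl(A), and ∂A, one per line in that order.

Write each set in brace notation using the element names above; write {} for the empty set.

opens ⊆ A: {}, {2}; union → int = {2}
complement {1,0}; its interior {0}; cl(A) = X∖{0} = {1,2}
boundary = {1,2} ∖ {2} = {1}

int(A) = {2}
cl(A)  = {1,2}
∂A     = {1}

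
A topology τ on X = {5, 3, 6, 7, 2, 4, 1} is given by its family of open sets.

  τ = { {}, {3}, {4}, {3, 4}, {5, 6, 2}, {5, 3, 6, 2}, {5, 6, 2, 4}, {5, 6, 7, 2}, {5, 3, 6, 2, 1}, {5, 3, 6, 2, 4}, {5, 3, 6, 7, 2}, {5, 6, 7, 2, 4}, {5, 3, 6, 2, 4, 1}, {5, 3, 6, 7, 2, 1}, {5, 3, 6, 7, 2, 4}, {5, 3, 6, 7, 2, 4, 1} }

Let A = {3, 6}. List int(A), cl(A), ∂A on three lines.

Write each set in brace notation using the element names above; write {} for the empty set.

int(A) = {3}
cl(A)  = {5, 3, 6, 7, 2, 1}
∂A     = {5, 6, 7, 2, 1}

open subsets of A: {}, {3}; so int(A) = {3}
closure: X∖int(X∖A) = X∖{4} = {5, 3, 6, 7, 2, 1}
∂A = {5, 3, 6, 7, 2, 1} minus {3} = {5, 6, 7, 2, 1}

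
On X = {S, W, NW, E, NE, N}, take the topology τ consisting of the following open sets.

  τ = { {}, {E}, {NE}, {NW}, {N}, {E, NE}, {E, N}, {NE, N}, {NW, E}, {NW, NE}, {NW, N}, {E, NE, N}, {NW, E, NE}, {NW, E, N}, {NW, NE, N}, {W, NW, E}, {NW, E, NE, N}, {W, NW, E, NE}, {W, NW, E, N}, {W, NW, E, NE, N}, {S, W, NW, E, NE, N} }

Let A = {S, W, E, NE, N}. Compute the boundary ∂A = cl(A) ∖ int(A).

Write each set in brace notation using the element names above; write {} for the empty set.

{S, W}

open subsets of A: {}, {N}, {E}, {NE}, {E, NE}, {E, N}, {NE, N}, {E, NE, N}; so int(A) = {E, NE, N}
closure: X∖int(X∖A) = X∖{NW} = {S, W, E, NE, N}
∂A = {S, W, E, NE, N} minus {E, NE, N} = {S, W}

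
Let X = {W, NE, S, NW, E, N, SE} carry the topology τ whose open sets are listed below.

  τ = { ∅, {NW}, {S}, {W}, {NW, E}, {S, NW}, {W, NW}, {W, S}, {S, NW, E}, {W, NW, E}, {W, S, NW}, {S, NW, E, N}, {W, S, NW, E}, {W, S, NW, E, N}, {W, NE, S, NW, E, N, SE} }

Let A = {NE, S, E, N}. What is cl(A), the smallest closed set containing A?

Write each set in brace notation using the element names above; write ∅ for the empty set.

{NE, S, E, N, SE}

closure: X∖int(X∖A) = X∖{W, NW} = {NE, S, E, N, SE}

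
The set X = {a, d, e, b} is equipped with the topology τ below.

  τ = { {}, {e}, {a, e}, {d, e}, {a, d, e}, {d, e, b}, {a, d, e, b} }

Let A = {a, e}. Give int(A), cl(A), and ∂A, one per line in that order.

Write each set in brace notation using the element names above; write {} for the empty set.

int(A) = {a, e}
cl(A)  = {a, d, e, b}
∂A     = {d, b}

opens ⊆ A: {}, {e}, {a, e}; union → int = {a, e}
complement {d, b}; its interior {}; cl(A) = X∖{} = {a, d, e, b}
boundary = {a, d, e, b} ∖ {a, e} = {d, b}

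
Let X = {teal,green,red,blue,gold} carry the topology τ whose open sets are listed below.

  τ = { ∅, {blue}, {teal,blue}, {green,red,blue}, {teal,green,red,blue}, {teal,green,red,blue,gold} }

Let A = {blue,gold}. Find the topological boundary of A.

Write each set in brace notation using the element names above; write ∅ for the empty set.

open subsets of A: ∅, {blue}; so int(A) = {blue}
closure: X∖int(X∖A) = X∖∅ = {teal,green,red,blue,gold}
∂A = {teal,green,red,blue,gold} minus {blue} = {teal,green,red,gold}

{teal,green,red,gold}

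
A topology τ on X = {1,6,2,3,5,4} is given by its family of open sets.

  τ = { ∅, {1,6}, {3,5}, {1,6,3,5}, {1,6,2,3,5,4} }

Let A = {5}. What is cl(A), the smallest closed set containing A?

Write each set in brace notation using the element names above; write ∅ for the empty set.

{2,3,5,4}

complement {1,6,2,3,4}; its interior {1,6}; cl(A) = X∖{1,6} = {2,3,5,4}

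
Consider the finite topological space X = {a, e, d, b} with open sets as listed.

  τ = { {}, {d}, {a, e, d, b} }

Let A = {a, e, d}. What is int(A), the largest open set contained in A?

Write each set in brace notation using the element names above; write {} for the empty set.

open subsets of A: {}, {d}; so int(A) = {d}

{d}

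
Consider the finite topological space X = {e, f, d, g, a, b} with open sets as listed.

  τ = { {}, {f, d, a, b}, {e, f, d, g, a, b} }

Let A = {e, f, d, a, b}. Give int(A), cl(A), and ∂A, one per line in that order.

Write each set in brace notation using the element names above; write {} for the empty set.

int(A) = {f, d, a, b}
cl(A)  = {e, f, d, g, a, b}
∂A     = {e, g}

interior: largest open inside A is {f, d, a, b} (from {}, {f, d, a, b})
cl via duality: int({g}) = {}, so X∖{} = {e, f, d, g, a, b}
cl∖int = {e, g}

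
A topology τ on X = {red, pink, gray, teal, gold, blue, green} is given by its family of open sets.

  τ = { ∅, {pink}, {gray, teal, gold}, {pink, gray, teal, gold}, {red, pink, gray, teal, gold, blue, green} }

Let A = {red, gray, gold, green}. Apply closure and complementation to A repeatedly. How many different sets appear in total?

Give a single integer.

8

complement {pink, teal, blue}; its interior {pink}; cl(A) = X∖{pink} = {red, gray, teal, gold, blue, green}
With k = closure, c = complement:
  1. A     = {red, gray, gold, green}
  2. kA    = {red, gray, teal, gold, blue, green}
  3. cA    = {pink, teal, blue}
  4. ckA   = {pink}
  5. kcA   = {red, pink, gray, teal, gold, blue, green}
  6. kckA  = {red, pink, blue, green}
  7. ckcA  = ∅
  8. ckckA = {gray, teal, gold}
k, c of each give nothing new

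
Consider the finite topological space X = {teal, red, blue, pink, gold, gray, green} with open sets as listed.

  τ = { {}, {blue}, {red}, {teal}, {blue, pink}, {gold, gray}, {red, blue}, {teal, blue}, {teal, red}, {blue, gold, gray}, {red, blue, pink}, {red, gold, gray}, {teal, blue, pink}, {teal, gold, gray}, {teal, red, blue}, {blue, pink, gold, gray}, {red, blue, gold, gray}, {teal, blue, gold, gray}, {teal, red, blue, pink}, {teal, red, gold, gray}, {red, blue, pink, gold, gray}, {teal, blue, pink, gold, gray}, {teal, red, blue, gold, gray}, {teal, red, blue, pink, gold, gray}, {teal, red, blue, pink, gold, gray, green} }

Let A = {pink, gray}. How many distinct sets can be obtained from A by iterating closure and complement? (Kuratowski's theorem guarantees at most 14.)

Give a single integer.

10

closure: X∖int(X∖A) = X∖{teal, red, blue} = {pink, gold, gray, green}
Let k=closure and c=complement:
  1. A     = {pink, gray}
  2. kA    = {pink, gold, gray, green}
  3. cA    = {teal, red, blue, gold, green}
  4. ckA   = {teal, red, blue}
  5. kcA   = {teal, red, blue, pink, gold, gray, green}
  6. kckA  = {teal, red, blue, pink, green}
  7. ckcA  = {}
  8. ckckA = {gold, gray}
  9. kckckA = {gold, gray, green}
  10. ckckckA = {teal, red, blue, pink}
— saturated at 10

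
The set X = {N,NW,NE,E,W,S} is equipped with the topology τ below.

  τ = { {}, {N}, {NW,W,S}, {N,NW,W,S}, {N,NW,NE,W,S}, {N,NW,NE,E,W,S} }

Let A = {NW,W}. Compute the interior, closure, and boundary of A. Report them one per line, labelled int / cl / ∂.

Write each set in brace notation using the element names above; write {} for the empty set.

int(A) = {}
cl(A)  = {NW,NE,E,W,S}
∂A     = {NW,NE,E,W,S}

open subsets of A: {}; so int(A) = {}
closure: X∖int(X∖A) = X∖{N} = {NW,NE,E,W,S}
∂A = {NW,NE,E,W,S} minus {} = {NW,NE,E,W,S}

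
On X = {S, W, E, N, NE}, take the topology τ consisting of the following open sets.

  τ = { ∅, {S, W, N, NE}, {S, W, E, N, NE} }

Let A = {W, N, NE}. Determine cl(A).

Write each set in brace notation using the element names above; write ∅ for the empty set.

cl via duality: int({S, E}) = ∅, so X∖∅ = {S, W, E, N, NE}

{S, W, E, N, NE}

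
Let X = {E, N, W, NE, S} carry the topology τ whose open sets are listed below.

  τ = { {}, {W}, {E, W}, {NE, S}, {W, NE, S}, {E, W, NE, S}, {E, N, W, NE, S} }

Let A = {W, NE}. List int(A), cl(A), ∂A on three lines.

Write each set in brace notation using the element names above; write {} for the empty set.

U open, U⊆A: {}, {W}. int(A) = ⋃ = {W}
X∖A={E, N, S}, int(X∖A)={}, hence cl(A)={E, N, W, NE, S}
∂A: remove int from cl → {E, N, NE, S}

int(A) = {W}
cl(A)  = {E, N, W, NE, S}
∂A     = {E, N, NE, S}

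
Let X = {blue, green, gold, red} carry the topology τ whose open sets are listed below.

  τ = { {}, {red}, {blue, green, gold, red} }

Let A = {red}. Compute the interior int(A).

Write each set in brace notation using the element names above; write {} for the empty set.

{red}

opens ⊆ A: {}, {red}; union → int = {red}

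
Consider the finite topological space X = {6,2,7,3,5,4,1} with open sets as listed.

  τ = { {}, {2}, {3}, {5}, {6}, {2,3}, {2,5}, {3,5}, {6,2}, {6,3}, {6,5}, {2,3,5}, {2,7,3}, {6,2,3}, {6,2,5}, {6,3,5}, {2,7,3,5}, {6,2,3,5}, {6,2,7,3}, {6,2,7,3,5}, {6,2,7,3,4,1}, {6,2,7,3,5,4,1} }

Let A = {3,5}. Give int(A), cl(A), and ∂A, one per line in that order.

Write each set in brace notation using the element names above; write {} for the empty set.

int(A) = {3,5}
cl(A)  = {7,3,5,4,1}
∂A     = {7,4,1}

interior: largest open inside A is {3,5} (from {}, {5}, {3}, {3,5})
cl via duality: int({6,2,7,4,1}) = {6,2}, so X∖{6,2} = {7,3,5,4,1}
cl∖int = {7,4,1}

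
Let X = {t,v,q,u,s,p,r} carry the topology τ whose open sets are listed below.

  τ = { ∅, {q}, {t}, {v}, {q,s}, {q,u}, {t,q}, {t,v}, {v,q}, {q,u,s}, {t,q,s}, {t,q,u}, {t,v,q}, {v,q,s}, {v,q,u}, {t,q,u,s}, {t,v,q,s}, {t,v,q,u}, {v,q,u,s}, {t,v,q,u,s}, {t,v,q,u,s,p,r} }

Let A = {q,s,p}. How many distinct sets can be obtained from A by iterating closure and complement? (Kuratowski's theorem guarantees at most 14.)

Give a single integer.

8

complement {t,v,u,r}; its interior {t,v}; cl(A) = X∖{t,v} = {q,u,s,p,r}
With k = closure, c = complement:
  1. A     = {q,s,p}
  2. kA    = {q,u,s,p,r}
  3. cA    = {t,v,u,r}
  4. ckA   = {t,v}
  5. kcA   = {t,v,u,p,r}
  6. kckA  = {t,v,p,r}
  7. ckcA  = {q,s}
  8. ckckA = {q,u,s}
k, c of each give nothing new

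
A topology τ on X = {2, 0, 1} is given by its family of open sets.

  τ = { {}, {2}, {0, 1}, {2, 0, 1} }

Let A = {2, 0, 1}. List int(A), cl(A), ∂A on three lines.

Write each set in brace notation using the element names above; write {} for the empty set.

int(A) = {2, 0, 1}
cl(A)  = {2, 0, 1}
∂A     = {}

open subsets of A: {}, {2}, {0, 1}, {2, 0, 1}; so int(A) = {2, 0, 1}
closure: X∖int(X∖A) = X∖{} = {2, 0, 1}
∂A = {2, 0, 1} minus {2, 0, 1} = {}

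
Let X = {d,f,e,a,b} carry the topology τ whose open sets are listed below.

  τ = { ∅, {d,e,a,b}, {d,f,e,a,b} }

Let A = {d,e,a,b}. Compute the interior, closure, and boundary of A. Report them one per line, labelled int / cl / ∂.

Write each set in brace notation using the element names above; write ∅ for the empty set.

interior: largest open inside A is {d,e,a,b} (from ∅, {d,e,a,b})
cl via duality: int({f}) = ∅, so X∖∅ = {d,f,e,a,b}
cl∖int = {f}

int(A) = {d,e,a,b}
cl(A)  = {d,f,e,a,b}
∂A     = {f}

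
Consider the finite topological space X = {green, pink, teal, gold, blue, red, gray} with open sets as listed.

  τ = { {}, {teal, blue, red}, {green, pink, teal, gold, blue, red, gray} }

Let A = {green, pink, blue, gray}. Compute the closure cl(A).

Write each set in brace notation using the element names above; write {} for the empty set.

{green, pink, teal, gold, blue, red, gray}

cl via duality: int({teal, gold, red}) = {}, so X∖{} = {green, pink, teal, gold, blue, red, gray}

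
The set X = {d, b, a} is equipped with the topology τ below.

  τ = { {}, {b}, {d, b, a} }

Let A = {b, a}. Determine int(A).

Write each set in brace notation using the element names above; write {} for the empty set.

{b}

open subsets of A: {}, {b}; so int(A) = {b}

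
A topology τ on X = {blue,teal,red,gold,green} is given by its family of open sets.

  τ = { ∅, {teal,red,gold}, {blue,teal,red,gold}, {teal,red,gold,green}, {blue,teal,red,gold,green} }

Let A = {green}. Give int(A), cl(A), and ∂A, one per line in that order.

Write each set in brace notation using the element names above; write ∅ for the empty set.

int(A) = ∅
cl(A)  = {green}
∂A     = {green}

open subsets of A: ∅; so int(A) = ∅
closure: X∖int(X∖A) = X∖{blue,teal,red,gold} = {green}
∂A = {green} minus ∅ = {green}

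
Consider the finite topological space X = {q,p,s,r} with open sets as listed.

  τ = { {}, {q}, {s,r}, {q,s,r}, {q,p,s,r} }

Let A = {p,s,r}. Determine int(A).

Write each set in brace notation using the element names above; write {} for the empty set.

{s,r}

open subsets of A: {}, {s,r}; so int(A) = {s,r}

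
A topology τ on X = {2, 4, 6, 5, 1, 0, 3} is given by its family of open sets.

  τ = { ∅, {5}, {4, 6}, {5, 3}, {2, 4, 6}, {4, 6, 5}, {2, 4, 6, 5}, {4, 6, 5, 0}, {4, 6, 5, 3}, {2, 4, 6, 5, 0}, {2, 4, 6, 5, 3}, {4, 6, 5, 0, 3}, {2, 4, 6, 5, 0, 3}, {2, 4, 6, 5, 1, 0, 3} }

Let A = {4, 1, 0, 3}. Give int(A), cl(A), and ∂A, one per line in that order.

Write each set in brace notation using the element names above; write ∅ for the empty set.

interior: largest open inside A is ∅ (from ∅)
cl via duality: int({2, 6, 5}) = {5}, so X∖{5} = {2, 4, 6, 1, 0, 3}
cl∖int = {2, 4, 6, 1, 0, 3}

int(A) = ∅
cl(A)  = {2, 4, 6, 1, 0, 3}
∂A     = {2, 4, 6, 1, 0, 3}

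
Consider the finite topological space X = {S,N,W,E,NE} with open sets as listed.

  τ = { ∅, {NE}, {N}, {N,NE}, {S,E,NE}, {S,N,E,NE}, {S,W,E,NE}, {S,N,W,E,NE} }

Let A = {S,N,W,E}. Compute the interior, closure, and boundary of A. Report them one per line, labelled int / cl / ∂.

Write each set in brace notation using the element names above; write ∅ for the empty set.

U open, U⊆A: ∅, {N}. int(A) = ⋃ = {N}
X∖A={NE}, int(X∖A)={NE}, hence cl(A)={S,N,W,E}
∂A: remove int from cl → {S,W,E}

int(A) = {N}
cl(A)  = {S,N,W,E}
∂A     = {S,W,E}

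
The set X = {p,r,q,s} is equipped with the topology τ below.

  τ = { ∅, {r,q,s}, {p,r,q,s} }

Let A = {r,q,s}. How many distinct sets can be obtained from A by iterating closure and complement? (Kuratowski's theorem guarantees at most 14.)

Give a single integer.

closure: X∖int(X∖A) = X∖∅ = {p,r,q,s}
Let k=closure and c=complement:
  1. A     = {r,q,s}
  2. kA    = {p,r,q,s}
  3. cA    = {p}
  4. ckA   = ∅
— saturated at 4

4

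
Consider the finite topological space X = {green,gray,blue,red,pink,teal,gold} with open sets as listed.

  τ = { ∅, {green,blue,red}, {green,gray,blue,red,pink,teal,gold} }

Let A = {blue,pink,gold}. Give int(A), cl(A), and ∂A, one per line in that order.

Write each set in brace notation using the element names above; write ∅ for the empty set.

int(A) = ∅
cl(A)  = {green,gray,blue,red,pink,teal,gold}
∂A     = {green,gray,blue,red,pink,teal,gold}

interior: largest open inside A is ∅ (from ∅)
cl via duality: int({green,gray,red,teal}) = ∅, so X∖∅ = {green,gray,blue,red,pink,teal,gold}
cl∖int = {green,gray,blue,red,pink,teal,gold}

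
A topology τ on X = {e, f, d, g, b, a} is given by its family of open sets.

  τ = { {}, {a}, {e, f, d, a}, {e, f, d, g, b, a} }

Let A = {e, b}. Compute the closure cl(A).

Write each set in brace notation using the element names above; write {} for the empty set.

cl via duality: int({f, d, g, a}) = {a}, so X∖{a} = {e, f, d, g, b}

{e, f, d, g, b}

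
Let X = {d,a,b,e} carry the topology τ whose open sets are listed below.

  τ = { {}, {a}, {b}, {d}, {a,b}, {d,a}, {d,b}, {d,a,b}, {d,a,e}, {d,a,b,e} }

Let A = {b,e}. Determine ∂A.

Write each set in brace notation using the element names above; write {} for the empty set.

{e}

opens ⊆ A: {}, {b}; union → int = {b}
complement {d,a}; its interior {d,a}; cl(A) = X∖{d,a} = {b,e}
boundary = {b,e} ∖ {b} = {e}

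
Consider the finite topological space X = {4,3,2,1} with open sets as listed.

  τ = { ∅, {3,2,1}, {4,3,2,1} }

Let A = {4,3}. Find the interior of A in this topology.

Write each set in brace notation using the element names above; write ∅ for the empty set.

∅

open subsets of A: ∅; so int(A) = ∅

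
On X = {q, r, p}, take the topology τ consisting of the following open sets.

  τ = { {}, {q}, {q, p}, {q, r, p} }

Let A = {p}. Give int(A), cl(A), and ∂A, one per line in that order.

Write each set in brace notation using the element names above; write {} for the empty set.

int(A) = {}
cl(A)  = {r, p}
∂A     = {r, p}

U open, U⊆A: {}. int(A) = ⋃ = {}
X∖A={q, r}, int(X∖A)={q}, hence cl(A)={r, p}
∂A: remove int from cl → {r, p}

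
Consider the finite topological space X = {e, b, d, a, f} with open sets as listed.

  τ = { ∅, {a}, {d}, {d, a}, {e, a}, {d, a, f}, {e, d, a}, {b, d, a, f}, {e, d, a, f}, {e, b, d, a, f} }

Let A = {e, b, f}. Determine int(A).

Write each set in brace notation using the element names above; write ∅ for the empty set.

U open, U⊆A: ∅. int(A) = ⋃ = ∅

∅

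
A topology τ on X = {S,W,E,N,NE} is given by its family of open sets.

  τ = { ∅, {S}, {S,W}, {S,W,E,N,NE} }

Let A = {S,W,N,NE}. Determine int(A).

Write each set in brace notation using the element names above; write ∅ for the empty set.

U open, U⊆A: ∅, {S}, {S,W}. int(A) = ⋃ = {S,W}

{S,W}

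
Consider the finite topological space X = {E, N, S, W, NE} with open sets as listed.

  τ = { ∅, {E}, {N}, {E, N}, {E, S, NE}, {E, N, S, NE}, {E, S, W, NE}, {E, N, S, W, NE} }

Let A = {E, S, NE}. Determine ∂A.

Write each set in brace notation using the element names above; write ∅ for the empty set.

opens ⊆ A: ∅, {E}, {E, S, NE}; union → int = {E, S, NE}
complement {N, W}; its interior {N}; cl(A) = X∖{N} = {E, S, W, NE}
boundary = {E, S, W, NE} ∖ {E, S, NE} = {W}

{W}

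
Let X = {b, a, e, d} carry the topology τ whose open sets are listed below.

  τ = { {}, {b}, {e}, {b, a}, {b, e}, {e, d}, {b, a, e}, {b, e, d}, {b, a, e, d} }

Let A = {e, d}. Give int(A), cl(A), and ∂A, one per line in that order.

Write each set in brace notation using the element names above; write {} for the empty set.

int(A) = {e, d}
cl(A)  = {e, d}
∂A     = {}

U open, U⊆A: {}, {e}, {e, d}. int(A) = ⋃ = {e, d}
X∖A={b, a}, int(X∖A)={b, a}, hence cl(A)={e, d}
∂A: remove int from cl → {}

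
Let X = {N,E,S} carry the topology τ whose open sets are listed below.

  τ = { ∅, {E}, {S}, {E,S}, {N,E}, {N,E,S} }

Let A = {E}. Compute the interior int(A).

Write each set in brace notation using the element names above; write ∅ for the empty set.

{E}

open subsets of A: ∅, {E}; so int(A) = {E}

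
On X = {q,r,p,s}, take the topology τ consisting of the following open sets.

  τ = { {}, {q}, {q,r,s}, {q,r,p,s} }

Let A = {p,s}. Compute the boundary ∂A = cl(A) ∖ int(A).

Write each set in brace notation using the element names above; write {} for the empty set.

opens ⊆ A: {}; union → int = {}
complement {q,r}; its interior {q}; cl(A) = X∖{q} = {r,p,s}
boundary = {r,p,s} ∖ {} = {r,p,s}

{r,p,s}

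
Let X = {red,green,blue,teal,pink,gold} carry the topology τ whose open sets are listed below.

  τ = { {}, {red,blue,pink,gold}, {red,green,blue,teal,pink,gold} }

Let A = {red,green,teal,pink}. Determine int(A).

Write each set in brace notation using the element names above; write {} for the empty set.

opens ⊆ A: {}; union → int = {}

{}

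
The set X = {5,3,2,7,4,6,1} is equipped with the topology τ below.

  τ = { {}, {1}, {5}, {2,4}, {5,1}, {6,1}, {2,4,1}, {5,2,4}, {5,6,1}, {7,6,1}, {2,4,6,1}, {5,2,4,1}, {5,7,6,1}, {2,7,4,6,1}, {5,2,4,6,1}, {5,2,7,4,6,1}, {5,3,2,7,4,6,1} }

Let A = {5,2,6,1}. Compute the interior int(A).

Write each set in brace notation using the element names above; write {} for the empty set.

{5,6,1}

interior: largest open inside A is {5,6,1} (from {}, {1}, {5}, {6,1}, {5,1}, {5,6,1})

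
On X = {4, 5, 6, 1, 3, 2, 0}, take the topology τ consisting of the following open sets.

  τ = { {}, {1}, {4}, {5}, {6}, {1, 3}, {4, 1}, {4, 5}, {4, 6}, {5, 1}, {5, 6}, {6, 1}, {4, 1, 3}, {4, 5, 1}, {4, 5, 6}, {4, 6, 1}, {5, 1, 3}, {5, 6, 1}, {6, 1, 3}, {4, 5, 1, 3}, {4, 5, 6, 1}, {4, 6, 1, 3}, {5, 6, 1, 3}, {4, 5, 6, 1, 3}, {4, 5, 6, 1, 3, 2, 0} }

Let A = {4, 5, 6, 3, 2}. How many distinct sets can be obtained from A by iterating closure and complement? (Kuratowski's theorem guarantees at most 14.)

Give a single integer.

8

closure: X∖int(X∖A) = X∖{1} = {4, 5, 6, 3, 2, 0}
Let k=closure and c=complement:
  1. A     = {4, 5, 6, 3, 2}
  2. kA    = {4, 5, 6, 3, 2, 0}
  3. cA    = {1, 0}
  4. ckA   = {1}
  5. kcA   = {1, 3, 2, 0}
  6. ckcA  = {4, 5, 6}
  7. kckcA = {4, 5, 6, 2, 0}
  8. ckckcA = {1, 3}
— saturated at 8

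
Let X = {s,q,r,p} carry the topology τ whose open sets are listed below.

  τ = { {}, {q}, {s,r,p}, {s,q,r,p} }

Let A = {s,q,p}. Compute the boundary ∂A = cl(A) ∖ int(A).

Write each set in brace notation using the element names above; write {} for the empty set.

{s,r,p}

interior: largest open inside A is {q} (from {}, {q})
cl via duality: int({r}) = {}, so X∖{} = {s,q,r,p}
cl∖int = {s,r,p}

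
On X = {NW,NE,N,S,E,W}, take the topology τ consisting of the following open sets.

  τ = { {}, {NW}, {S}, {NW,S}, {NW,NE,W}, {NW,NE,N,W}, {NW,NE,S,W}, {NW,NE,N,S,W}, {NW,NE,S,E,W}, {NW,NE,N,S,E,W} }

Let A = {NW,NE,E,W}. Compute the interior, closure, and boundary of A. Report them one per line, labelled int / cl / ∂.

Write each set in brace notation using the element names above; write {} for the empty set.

open subsets of A: {}, {NW}, {NW,NE,W}; so int(A) = {NW,NE,W}
closure: X∖int(X∖A) = X∖{S} = {NW,NE,N,E,W}
∂A = {NW,NE,N,E,W} minus {NW,NE,W} = {N,E}

int(A) = {NW,NE,W}
cl(A)  = {NW,NE,N,E,W}
∂A     = {N,E}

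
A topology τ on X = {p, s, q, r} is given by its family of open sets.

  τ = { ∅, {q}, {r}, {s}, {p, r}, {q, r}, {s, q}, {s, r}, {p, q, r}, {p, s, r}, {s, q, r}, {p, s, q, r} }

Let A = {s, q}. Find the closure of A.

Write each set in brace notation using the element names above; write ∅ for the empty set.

{s, q}

closure: X∖int(X∖A) = X∖{p, r} = {s, q}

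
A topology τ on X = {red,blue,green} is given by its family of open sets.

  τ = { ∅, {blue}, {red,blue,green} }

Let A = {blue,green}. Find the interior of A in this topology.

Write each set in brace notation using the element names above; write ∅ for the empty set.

{blue}

opens ⊆ A: ∅, {blue}; union → int = {blue}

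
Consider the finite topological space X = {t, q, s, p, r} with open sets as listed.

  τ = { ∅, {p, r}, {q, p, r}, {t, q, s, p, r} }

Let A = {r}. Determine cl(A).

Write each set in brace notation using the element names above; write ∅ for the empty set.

{t, q, s, p, r}

cl via duality: int({t, q, s, p}) = ∅, so X∖∅ = {t, q, s, p, r}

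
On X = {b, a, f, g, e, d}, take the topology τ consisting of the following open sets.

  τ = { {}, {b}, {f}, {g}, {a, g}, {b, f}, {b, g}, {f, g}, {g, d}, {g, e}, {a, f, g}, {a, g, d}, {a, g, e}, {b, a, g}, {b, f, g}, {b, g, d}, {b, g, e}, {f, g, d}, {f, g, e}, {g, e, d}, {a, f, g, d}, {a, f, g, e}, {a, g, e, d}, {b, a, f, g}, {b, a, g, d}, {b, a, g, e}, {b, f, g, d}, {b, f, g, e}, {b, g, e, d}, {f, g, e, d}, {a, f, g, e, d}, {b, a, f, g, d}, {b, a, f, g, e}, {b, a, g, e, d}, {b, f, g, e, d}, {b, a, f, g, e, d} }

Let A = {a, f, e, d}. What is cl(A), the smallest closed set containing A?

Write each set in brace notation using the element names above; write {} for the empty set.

X∖A={b, g}, int(X∖A)={b, g}, hence cl(A)={a, f, e, d}

{a, f, e, d}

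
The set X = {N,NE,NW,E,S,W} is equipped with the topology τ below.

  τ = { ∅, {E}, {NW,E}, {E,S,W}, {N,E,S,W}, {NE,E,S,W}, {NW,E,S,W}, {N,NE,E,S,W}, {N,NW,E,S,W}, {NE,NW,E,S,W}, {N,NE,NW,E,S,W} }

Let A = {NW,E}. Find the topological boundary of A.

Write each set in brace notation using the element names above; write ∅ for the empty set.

opens ⊆ A: ∅, {E}, {NW,E}; union → int = {NW,E}
complement {N,NE,S,W}; its interior ∅; cl(A) = X∖∅ = {N,NE,NW,E,S,W}
boundary = {N,NE,NW,E,S,W} ∖ {NW,E} = {N,NE,S,W}

{N,NE,S,W}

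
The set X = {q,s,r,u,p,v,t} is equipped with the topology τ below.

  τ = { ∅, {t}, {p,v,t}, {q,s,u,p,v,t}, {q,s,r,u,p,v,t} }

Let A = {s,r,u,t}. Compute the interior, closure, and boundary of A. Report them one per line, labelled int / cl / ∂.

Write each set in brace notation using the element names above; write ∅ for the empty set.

int(A) = {t}
cl(A)  = {q,s,r,u,p,v,t}
∂A     = {q,s,r,u,p,v}

open subsets of A: ∅, {t}; so int(A) = {t}
closure: X∖int(X∖A) = X∖∅ = {q,s,r,u,p,v,t}
∂A = {q,s,r,u,p,v,t} minus {t} = {q,s,r,u,p,v}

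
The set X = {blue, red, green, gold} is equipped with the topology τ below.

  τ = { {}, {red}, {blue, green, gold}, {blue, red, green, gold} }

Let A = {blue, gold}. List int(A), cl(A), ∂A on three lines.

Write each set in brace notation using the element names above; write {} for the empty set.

open subsets of A: {}; so int(A) = {}
closure: X∖int(X∖A) = X∖{red} = {blue, green, gold}
∂A = {blue, green, gold} minus {} = {blue, green, gold}

int(A) = {}
cl(A)  = {blue, green, gold}
∂A     = {blue, green, gold}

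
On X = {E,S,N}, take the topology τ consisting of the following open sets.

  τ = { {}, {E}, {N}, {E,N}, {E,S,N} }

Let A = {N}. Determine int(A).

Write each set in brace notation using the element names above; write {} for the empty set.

interior: largest open inside A is {N} (from {}, {N})

{N}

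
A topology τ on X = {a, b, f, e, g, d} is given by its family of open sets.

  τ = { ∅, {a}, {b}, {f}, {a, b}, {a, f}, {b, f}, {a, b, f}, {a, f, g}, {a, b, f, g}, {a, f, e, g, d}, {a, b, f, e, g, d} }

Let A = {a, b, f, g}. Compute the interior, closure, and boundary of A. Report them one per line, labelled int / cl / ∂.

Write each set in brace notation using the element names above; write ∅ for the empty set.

U open, U⊆A: ∅, {f}, {b}, {a}, {a, b}, {a, f}, {b, f}, {a, b, f}, {a, f, g}, {a, b, f, g}. int(A) = ⋃ = {a, b, f, g}
X∖A={e, d}, int(X∖A)=∅, hence cl(A)={a, b, f, e, g, d}
∂A: remove int from cl → {e, d}

int(A) = {a, b, f, g}
cl(A)  = {a, b, f, e, g, d}
∂A     = {e, d}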